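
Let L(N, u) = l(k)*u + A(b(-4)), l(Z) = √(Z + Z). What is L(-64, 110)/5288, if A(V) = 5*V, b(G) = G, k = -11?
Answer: -5/1322 + 55*I*√22/2644 ≈ -0.0037821 + 0.097569*I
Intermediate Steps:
l(Z) = √2*√Z (l(Z) = √(2*Z) = √2*√Z)
L(N, u) = -20 + I*u*√22 (L(N, u) = (√2*√(-11))*u + 5*(-4) = (√2*(I*√11))*u - 20 = (I*√22)*u - 20 = I*u*√22 - 20 = -20 + I*u*√22)
L(-64, 110)/5288 = (-20 + I*110*√22)/5288 = (-20 + 110*I*√22)*(1/5288) = -5/1322 + 55*I*√22/2644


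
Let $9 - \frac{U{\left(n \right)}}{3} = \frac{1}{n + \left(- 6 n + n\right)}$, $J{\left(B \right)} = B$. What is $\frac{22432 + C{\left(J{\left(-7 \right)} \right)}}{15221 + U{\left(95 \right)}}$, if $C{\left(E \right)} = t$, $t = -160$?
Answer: $\frac{8463360}{5794243} \approx 1.4606$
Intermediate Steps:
$U{\left(n \right)} = 27 + \frac{3}{4 n}$ ($U{\left(n \right)} = 27 - \frac{3}{n + \left(- 6 n + n\right)} = 27 - \frac{3}{n - 5 n} = 27 - \frac{3}{\left(-4\right) n} = 27 - 3 \left(- \frac{1}{4 n}\right) = 27 + \frac{3}{4 n}$)
$C{\left(E \right)} = -160$
$\frac{22432 + C{\left(J{\left(-7 \right)} \right)}}{15221 + U{\left(95 \right)}} = \frac{22432 - 160}{15221 + \left(27 + \frac{3}{4 \cdot 95}\right)} = \frac{22272}{15221 + \left(27 + \frac{3}{4} \cdot \frac{1}{95}\right)} = \frac{22272}{15221 + \left(27 + \frac{3}{380}\right)} = \frac{22272}{15221 + \frac{10263}{380}} = \frac{22272}{\frac{5794243}{380}} = 22272 \cdot \frac{380}{5794243} = \frac{8463360}{5794243}$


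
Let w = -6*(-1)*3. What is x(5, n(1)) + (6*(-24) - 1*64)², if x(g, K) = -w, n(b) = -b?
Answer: 43246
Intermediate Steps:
w = 18 (w = 6*3 = 18)
x(g, K) = -18 (x(g, K) = -1*18 = -18)
x(5, n(1)) + (6*(-24) - 1*64)² = -18 + (6*(-24) - 1*64)² = -18 + (-144 - 64)² = -18 + (-208)² = -18 + 43264 = 43246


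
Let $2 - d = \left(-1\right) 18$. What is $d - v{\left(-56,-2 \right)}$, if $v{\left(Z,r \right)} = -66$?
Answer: $86$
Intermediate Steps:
$d = 20$ ($d = 2 - \left(-1\right) 18 = 2 - -18 = 2 + 18 = 20$)
$d - v{\left(-56,-2 \right)} = 20 - -66 = 20 + 66 = 86$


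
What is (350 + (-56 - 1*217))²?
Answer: 5929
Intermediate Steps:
(350 + (-56 - 1*217))² = (350 + (-56 - 217))² = (350 - 273)² = 77² = 5929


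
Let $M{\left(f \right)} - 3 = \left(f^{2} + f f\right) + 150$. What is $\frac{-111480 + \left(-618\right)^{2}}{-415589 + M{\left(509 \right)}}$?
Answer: $\frac{45074}{17121} \approx 2.6327$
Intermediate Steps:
$M{\left(f \right)} = 153 + 2 f^{2}$ ($M{\left(f \right)} = 3 + \left(\left(f^{2} + f f\right) + 150\right) = 3 + \left(\left(f^{2} + f^{2}\right) + 150\right) = 3 + \left(2 f^{2} + 150\right) = 3 + \left(150 + 2 f^{2}\right) = 153 + 2 f^{2}$)
$\frac{-111480 + \left(-618\right)^{2}}{-415589 + M{\left(509 \right)}} = \frac{-111480 + \left(-618\right)^{2}}{-415589 + \left(153 + 2 \cdot 509^{2}\right)} = \frac{-111480 + 381924}{-415589 + \left(153 + 2 \cdot 259081\right)} = \frac{270444}{-415589 + \left(153 + 518162\right)} = \frac{270444}{-415589 + 518315} = \frac{270444}{102726} = 270444 \cdot \frac{1}{102726} = \frac{45074}{17121}$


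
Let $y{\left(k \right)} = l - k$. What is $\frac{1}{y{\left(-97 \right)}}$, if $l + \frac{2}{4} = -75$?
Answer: $\frac{2}{43} \approx 0.046512$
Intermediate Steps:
$l = - \frac{151}{2}$ ($l = - \frac{1}{2} - 75 = - \frac{151}{2} \approx -75.5$)
$y{\left(k \right)} = - \frac{151}{2} - k$
$\frac{1}{y{\left(-97 \right)}} = \frac{1}{- \frac{151}{2} - -97} = \frac{1}{- \frac{151}{2} + 97} = \frac{1}{\frac{43}{2}} = \frac{2}{43}$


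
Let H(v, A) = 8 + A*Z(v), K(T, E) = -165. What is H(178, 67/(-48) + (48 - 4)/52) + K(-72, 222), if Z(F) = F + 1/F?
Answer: -28306259/111072 ≈ -254.85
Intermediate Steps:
H(v, A) = 8 + A*(v + 1/v)
H(178, 67/(-48) + (48 - 4)/52) + K(-72, 222) = (8 + (67/(-48) + (48 - 4)/52)*178 + (67/(-48) + (48 - 4)/52)/178) - 165 = (8 + (67*(-1/48) + 44*(1/52))*178 + (67*(-1/48) + 44*(1/52))*(1/178)) - 165 = (8 + (-67/48 + 11/13)*178 + (-67/48 + 11/13)*(1/178)) - 165 = (8 - 343/624*178 - 343/624*1/178) - 165 = (8 - 30527/312 - 343/111072) - 165 = -9979379/111072 - 165 = -28306259/111072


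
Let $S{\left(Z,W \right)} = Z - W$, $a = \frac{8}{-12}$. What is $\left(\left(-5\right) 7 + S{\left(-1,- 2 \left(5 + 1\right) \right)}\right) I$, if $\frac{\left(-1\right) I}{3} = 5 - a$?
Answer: $408$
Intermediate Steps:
$a = - \frac{2}{3}$ ($a = 8 \left(- \frac{1}{12}\right) = - \frac{2}{3} \approx -0.66667$)
$I = -17$ ($I = - 3 \left(5 - - \frac{2}{3}\right) = - 3 \left(5 + \frac{2}{3}\right) = \left(-3\right) \frac{17}{3} = -17$)
$\left(\left(-5\right) 7 + S{\left(-1,- 2 \left(5 + 1\right) \right)}\right) I = \left(\left(-5\right) 7 - \left(1 - 2 \left(5 + 1\right)\right)\right) \left(-17\right) = \left(-35 - \left(1 - 12\right)\right) \left(-17\right) = \left(-35 - -11\right) \left(-17\right) = \left(-35 + \left(-1 + 12\right)\right) \left(-17\right) = \left(-35 + 11\right) \left(-17\right) = \left(-24\right) \left(-17\right) = 408$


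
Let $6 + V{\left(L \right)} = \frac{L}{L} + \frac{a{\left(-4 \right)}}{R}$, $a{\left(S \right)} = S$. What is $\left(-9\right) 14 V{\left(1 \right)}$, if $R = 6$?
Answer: $714$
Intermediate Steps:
$V{\left(L \right)} = - \frac{17}{3}$ ($V{\left(L \right)} = -6 + \left(\frac{L}{L} - \frac{4}{6}\right) = -6 + \left(1 - \frac{2}{3}\right) = -6 + \frac{1}{3} = - \frac{17}{3}$)
$\left(-9\right) 14 V{\left(1 \right)} = \left(-9\right) 14 \left(- \frac{17}{3}\right) = \left(-126\right) \left(- \frac{17}{3}\right) = 714$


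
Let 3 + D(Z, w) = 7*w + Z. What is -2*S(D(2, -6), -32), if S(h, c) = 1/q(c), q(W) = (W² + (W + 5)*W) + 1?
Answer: -2/1889 ≈ -0.0010588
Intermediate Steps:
D(Z, w) = -3 + Z + 7*w (D(Z, w) = -3 + (7*w + Z) = -3 + (Z + 7*w) = -3 + Z + 7*w)
q(W) = 1 + W² + W*(5 + W) (q(W) = (W² + (5 + W)*W) + 1 = (W² + W*(5 + W)) + 1 = 1 + W² + W*(5 + W))
S(h, c) = 1/(1 + 2*c² + 5*c)
-2*S(D(2, -6), -32) = -2/(1 + 2*(-32)² + 5*(-32)) = -2/(1 + 2*1024 - 160) = -2/(1 + 2048 - 160) = -2/1889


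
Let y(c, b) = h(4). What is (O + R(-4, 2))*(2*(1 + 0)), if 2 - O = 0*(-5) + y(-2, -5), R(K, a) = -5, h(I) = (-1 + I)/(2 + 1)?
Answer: -8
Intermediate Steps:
h(I) = -⅓ + I/3 (h(I) = (-1 + I)/3 = (-1 + I)*(⅓) = -⅓ + I/3)
y(c, b) = 1 (y(c, b) = -⅓ + (⅓)*4 = -⅓ + 4/3 = 1)
O = 1 (O = 2 - (0*(-5) + 1) = 2 - (0 + 1) = 2 - 1*1 = 2 - 1 = 1)
(O + R(-4, 2))*(2*(1 + 0)) = (1 - 5)*(2*(1 + 0)) = -8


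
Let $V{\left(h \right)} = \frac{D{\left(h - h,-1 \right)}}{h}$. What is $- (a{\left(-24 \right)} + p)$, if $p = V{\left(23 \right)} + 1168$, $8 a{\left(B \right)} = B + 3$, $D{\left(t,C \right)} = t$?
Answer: $- \frac{9323}{8} \approx -1165.4$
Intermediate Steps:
$V{\left(h \right)} = 0$ ($V{\left(h \right)} = \frac{h - h}{h} = \frac{0}{h} = 0$)
$a{\left(B \right)} = \frac{3}{8} + \frac{B}{8}$ ($a{\left(B \right)} = \frac{B + 3}{8} = \frac{3 + B}{8} = \frac{3}{8} + \frac{B}{8}$)
$p = 1168$ ($p = 0 + 1168 = 1168$)
$- (a{\left(-24 \right)} + p) = - (\left(\frac{3}{8} + \frac{1}{8} \left(-24\right)\right) + 1168) = - (\left(\frac{3}{8} - 3\right) + 1168) = - (- \frac{21}{8} + 1168) = \left(-1\right) \frac{9323}{8} = - \frac{9323}{8}$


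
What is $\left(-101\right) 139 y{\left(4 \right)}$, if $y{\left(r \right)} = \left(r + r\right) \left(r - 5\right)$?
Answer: $112312$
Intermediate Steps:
$y{\left(r \right)} = 2 r \left(-5 + r\right)$
$\left(-101\right) 139 y{\left(4 \right)} = \left(-101\right) 139 \cdot 2 \cdot 4 \left(-5 + 4\right) = - 14039 \cdot 2 \cdot 4 \left(-1\right) = \left(-14039\right) \left(-8\right) = 112312$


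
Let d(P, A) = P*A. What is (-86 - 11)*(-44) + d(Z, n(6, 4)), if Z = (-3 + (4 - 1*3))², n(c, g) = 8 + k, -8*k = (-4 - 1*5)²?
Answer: 8519/2 ≈ 4259.5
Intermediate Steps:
k = -81/8 (k = -(-4 - 1*5)²/8 = -(-4 - 5)²/8 = -⅛*(-9)² = -⅛*81 = -81/8 ≈ -10.125)
n(c, g) = -17/8 (n(c, g) = 8 - 81/8 = -17/8)
Z = 4 (Z = (-3 + (4 - 3))² = (-3 + 1)² = (-2)² = 4)
d(P, A) = A*P
(-86 - 11)*(-44) + d(Z, n(6, 4)) = (-86 - 11)*(-44) - 17/8*4 = -97*(-44) - 17/2 = 4268 - 17/2 = 8519/2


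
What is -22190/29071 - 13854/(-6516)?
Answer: 6146657/4510158 ≈ 1.3628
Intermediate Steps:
-22190/29071 - 13854/(-6516) = -22190*1/29071 - 13854*(-1/6516) = -3170/4153 + 2309/1086 = 6146657/4510158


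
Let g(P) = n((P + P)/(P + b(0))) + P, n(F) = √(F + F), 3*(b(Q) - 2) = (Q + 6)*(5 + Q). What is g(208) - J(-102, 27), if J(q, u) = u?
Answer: 181 + 4*√715/55 ≈ 182.94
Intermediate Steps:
b(Q) = 2 + (5 + Q)*(6 + Q)/3 (b(Q) = 2 + ((Q + 6)*(5 + Q))/3 = 2 + ((6 + Q)*(5 + Q))/3 = 2 + ((5 + Q)*(6 + Q))/3 = 2 + (5 + Q)*(6 + Q)/3)
n(F) = √2*√F (n(F) = √(2*F) = √2*√F)
g(P) = P + 2*√(P/(12 + P)) (g(P) = √2*√((P + P)/(P + (12 + (⅓)*0² + (11/3)*0))) + P = √2*√((2*P)/(P + (12 + (⅓)*0 + 0))) + P = √2*√((2*P)/(P + (12 + 0 + 0))) + P = √2*√((2*P)/(P + 12)) + P = √2*√((2*P)/(12 + P)) + P = √2*√(2*P/(12 + P)) + P = √2*(√2*√(P/(12 + P))) + P = 2*√(P/(12 + P)) + P = P + 2*√(P/(12 + P)))
g(208) - J(-102, 27) = (208 + 2*√(208/(12 + 208))) - 1*27 = (208 + 2*√(208/220)) - 27 = (208 + 2*√(208*(1/220))) - 27 = (208 + 2*√(52/55)) - 27 = (208 + 2*(2*√715/55)) - 27 = (208 + 4*√715/55) - 27 = 181 + 4*√715/55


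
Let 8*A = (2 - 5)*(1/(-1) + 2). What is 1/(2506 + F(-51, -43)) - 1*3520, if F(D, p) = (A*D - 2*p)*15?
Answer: -114973752/32663 ≈ -3520.0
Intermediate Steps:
A = -3/8 (A = ((2 - 5)*(1/(-1) + 2))/8 = (-3*(-1 + 2))/8 = (-3*1)/8 = (1/8)*(-3) = -3/8 ≈ -0.37500)
F(D, p) = -30*p - 45*D/8 (F(D, p) = (-3*D/8 - 2*p)*15 = (-2*p - 3*D/8)*15 = -30*p - 45*D/8)
1/(2506 + F(-51, -43)) - 1*3520 = 1/(2506 + (-30*(-43) - 45/8*(-51))) - 1*3520 = 1/(2506 + (1290 + 2295/8)) - 3520 = 1/(2506 + 12615/8) - 3520 = 1/(32663/8) - 3520 = 8/32663 - 3520 = -114973752/32663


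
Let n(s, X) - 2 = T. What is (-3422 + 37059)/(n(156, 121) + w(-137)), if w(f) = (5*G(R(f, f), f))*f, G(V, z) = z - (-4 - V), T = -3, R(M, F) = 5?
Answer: 33637/87679 ≈ 0.38364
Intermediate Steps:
n(s, X) = -1 (n(s, X) = 2 - 3 = -1)
G(V, z) = 4 + V + z (G(V, z) = z + (4 + V) = 4 + V + z)
w(f) = f*(45 + 5*f) (w(f) = (5*(4 + 5 + f))*f = (5*(9 + f))*f = (45 + 5*f)*f = f*(45 + 5*f))
(-3422 + 37059)/(n(156, 121) + w(-137)) = (-3422 + 37059)/(-1 + 5*(-137)*(9 - 137)) = 33637/(-1 + 5*(-137)*(-128)) = 33637/(-1 + 87680) = 33637/87679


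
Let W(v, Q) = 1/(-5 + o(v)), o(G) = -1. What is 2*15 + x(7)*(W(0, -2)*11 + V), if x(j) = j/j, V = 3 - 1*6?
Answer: 151/6 ≈ 25.167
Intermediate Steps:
V = -3 (V = 3 - 6 = -3)
W(v, Q) = -⅙ (W(v, Q) = 1/(-5 - 1) = 1/(-6) = -⅙)
x(j) = 1
2*15 + x(7)*(W(0, -2)*11 + V) = 2*15 + 1*(-⅙*11 - 3) = 30 + 1*(-11/6 - 3) = 30 + 1*(-29/6) = 30 - 29/6 = 151/6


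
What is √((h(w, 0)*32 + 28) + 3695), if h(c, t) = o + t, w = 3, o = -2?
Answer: √3659 ≈ 60.490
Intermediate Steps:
h(c, t) = -2 + t
√((h(w, 0)*32 + 28) + 3695) = √(((-2 + 0)*32 + 28) + 3695) = √((-2*32 + 28) + 3695) = √((-64 + 28) + 3695) = √(-36 + 3695) = √3659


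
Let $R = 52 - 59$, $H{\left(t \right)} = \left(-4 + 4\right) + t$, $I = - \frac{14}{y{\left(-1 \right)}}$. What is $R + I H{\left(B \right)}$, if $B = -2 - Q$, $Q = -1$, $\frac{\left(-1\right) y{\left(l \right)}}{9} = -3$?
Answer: $- \frac{175}{27} \approx -6.4815$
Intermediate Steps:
$y{\left(l \right)} = 27$ ($y{\left(l \right)} = \left(-9\right) \left(-3\right) = 27$)
$B = -1$ ($B = -2 - -1 = -2 + 1 = -1$)
$I = - \frac{14}{27} \approx -0.51852$
$H{\left(t \right)} = t$ ($H{\left(t \right)} = 0 + t = t$)
$R = -7$
$R + I H{\left(B \right)} = -7 - - \frac{14}{27} = -7 + \frac{14}{27} = - \frac{175}{27}$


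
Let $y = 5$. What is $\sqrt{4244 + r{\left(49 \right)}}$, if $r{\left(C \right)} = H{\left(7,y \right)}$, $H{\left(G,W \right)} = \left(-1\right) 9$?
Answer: $11 \sqrt{35} \approx 65.077$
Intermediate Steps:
$H{\left(G,W \right)} = -9$
$r{\left(C \right)} = -9$
$\sqrt{4244 + r{\left(49 \right)}} = \sqrt{4244 - 9} = \sqrt{4235} = 11 \sqrt{35}$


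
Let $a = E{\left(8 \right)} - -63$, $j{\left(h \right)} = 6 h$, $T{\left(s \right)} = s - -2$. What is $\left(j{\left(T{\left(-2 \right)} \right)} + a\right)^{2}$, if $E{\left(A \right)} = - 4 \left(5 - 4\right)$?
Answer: $3481$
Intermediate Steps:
$E{\left(A \right)} = -4$ ($E{\left(A \right)} = \left(-4\right) 1 = -4$)
$T{\left(s \right)} = 2 + s$ ($T{\left(s \right)} = s + 2 = 2 + s$)
$a = 59$ ($a = -4 - -63 = -4 + 63 = 59$)
$\left(j{\left(T{\left(-2 \right)} \right)} + a\right)^{2} = \left(6 \left(2 - 2\right) + 59\right)^{2} = \left(6 \cdot 0 + 59\right)^{2} = \left(0 + 59\right)^{2} = 59^{2} = 3481$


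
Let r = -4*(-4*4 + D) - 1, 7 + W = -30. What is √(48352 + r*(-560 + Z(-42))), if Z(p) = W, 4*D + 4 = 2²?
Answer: √10741 ≈ 103.64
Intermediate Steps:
D = 0 (D = -1 + (¼)*2² = -1 + (¼)*4 = -1 + 1 = 0)
W = -37 (W = -7 - 30 = -37)
Z(p) = -37
r = 63 (r = -4*(-4*4 + 0) - 1 = -4*(-16 + 0) - 1 = -4*(-16) - 1 = 64 - 1 = 63)
√(48352 + r*(-560 + Z(-42))) = √(48352 + 63*(-560 - 37)) = √(48352 + 63*(-597)) = √(48352 - 37611) = √10741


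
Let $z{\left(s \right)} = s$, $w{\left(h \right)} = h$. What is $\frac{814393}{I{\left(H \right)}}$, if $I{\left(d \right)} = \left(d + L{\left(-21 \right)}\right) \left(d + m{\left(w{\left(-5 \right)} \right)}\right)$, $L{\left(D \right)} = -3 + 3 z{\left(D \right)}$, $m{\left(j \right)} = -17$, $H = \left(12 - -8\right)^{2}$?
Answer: $\frac{814393}{127922} \approx 6.3663$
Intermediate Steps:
$H = 400$ ($H = \left(12 + 8\right)^{2} = 20^{2} = 400$)
$L{\left(D \right)} = -3 + 3 D$
$I{\left(d \right)} = \left(-66 + d\right) \left(-17 + d\right)$ ($I{\left(d \right)} = \left(d + \left(-3 + 3 \left(-21\right)\right)\right) \left(d - 17\right) = \left(d - 66\right) \left(-17 + d\right) = \left(-66 + d\right) \left(-17 + d\right)$)
$\frac{814393}{I{\left(H \right)}} = \frac{814393}{1122 + 400^{2} - 33200} = \frac{814393}{1122 + 160000 - 33200} = \frac{814393}{127922}$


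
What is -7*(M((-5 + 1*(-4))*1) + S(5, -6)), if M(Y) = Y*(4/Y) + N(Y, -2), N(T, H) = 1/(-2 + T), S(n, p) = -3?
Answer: -70/11 ≈ -6.3636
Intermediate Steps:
M(Y) = 4 + 1/(-2 + Y) (M(Y) = Y*(4/Y) + 1/(-2 + Y) = 4 + 1/(-2 + Y))
-7*(M((-5 + 1*(-4))*1) + S(5, -6)) = -7*((-7 + 4*((-5 + 1*(-4))*1))/(-2 + (-5 + 1*(-4))*1) - 3) = -7*((-7 + 4*((-5 - 4)*1))/(-2 + (-5 - 4)*1) - 3) = -7*((-7 + 4*(-9*1))/(-2 - 9*1) - 3) = -7*((-7 + 4*(-9))/(-2 - 9) - 3) = -7*((-7 - 36)/(-11) - 3) = -7*(-1/11*(-43) - 3) = -7*(43/11 - 3) = -7*10/11 = -70/11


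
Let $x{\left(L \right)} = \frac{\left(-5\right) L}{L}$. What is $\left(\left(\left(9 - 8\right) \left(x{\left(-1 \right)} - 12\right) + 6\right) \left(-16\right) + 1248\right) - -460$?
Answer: $1884$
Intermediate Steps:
$x{\left(L \right)} = -5$
$\left(\left(\left(9 - 8\right) \left(x{\left(-1 \right)} - 12\right) + 6\right) \left(-16\right) + 1248\right) - -460 = \left(\left(\left(9 - 8\right) \left(-5 - 12\right) + 6\right) \left(-16\right) + 1248\right) - -460 = \left(\left(1 \left(-17\right) + 6\right) \left(-16\right) + 1248\right) + 460 = \left(\left(-17 + 6\right) \left(-16\right) + 1248\right) + 460 = \left(\left(-11\right) \left(-16\right) + 1248\right) + 460 = \left(176 + 1248\right) + 460 = 1424 + 460 = 1884$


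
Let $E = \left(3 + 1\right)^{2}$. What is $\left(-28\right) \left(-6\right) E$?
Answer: $2688$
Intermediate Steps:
$E = 16$ ($E = 4^{2} = 16$)
$\left(-28\right) \left(-6\right) E = \left(-28\right) \left(-6\right) 16 = 168 \cdot 16 = 2688$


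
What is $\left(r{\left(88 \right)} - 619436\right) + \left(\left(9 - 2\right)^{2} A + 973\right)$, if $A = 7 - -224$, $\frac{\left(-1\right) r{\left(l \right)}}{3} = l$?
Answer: $-607408$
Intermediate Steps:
$r{\left(l \right)} = - 3 l$
$A = 231$ ($A = 7 + 224 = 231$)
$\left(r{\left(88 \right)} - 619436\right) + \left(\left(9 - 2\right)^{2} A + 973\right) = \left(\left(-3\right) 88 - 619436\right) + \left(\left(9 - 2\right)^{2} \cdot 231 + 973\right) = \left(-264 - 619436\right) + \left(7^{2} \cdot 231 + 973\right) = -619700 + \left(49 \cdot 231 + 973\right) = -619700 + \left(11319 + 973\right) = -619700 + 12292 = -607408$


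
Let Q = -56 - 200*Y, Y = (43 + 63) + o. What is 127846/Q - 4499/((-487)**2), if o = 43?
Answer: -15227715059/3540458832 ≈ -4.3011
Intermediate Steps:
Y = 149 (Y = (43 + 63) + 43 = 106 + 43 = 149)
Q = -29856 (Q = -56 - 200*149 = -56 - 29800 = -29856)
127846/Q - 4499/((-487)**2) = 127846/(-29856) - 4499/((-487)**2) = 127846*(-1/29856) - 4499/237169 = -63923/14928 - 4499*1/237169 = -63923/14928 - 4499/237169 = -15227715059/3540458832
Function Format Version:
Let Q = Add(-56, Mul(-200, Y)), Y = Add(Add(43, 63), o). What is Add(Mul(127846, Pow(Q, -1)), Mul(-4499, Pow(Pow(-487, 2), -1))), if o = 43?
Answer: Rational(-15227715059, 3540458832) ≈ -4.3011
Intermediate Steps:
Y = 149 (Y = Add(Add(43, 63), 43) = Add(106, 43) = 149)
Q = -29856 (Q = Add(-56, Mul(-200, 149)) = Add(-56, -29800) = -29856)
Add(Mul(127846, Pow(Q, -1)), Mul(-4499, Pow(Pow(-487, 2), -1))) = Add(Mul(127846, Pow(-29856, -1)), Mul(-4499, Pow(Pow(-487, 2), -1))) = Add(Mul(127846, Rational(-1, 29856)), Mul(-4499, Pow(237169, -1))) = Add(Rational(-63923, 14928), Mul(-4499, Rational(1, 237169))) = Add(Rational(-63923, 14928), Rational(-4499, 237169)) = Rational(-15227715059, 3540458832)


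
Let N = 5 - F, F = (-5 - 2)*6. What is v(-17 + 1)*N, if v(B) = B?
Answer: -752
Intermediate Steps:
F = -42 (F = -7*6 = -42)
N = 47 (N = 5 - 1*(-42) = 5 + 42 = 47)
v(-17 + 1)*N = (-17 + 1)*47 = -16*47 = -752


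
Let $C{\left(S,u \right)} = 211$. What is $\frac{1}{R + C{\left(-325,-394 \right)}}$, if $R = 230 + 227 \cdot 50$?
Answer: $\frac{1}{11791} \approx 8.481 \cdot 10^{-5}$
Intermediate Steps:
$R = 11580$ ($R = 230 + 11350 = 11580$)
$\frac{1}{R + C{\left(-325,-394 \right)}} = \frac{1}{11580 + 211} = \frac{1}{11791}$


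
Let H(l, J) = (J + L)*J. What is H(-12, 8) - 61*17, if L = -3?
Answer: -997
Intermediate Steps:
H(l, J) = J*(-3 + J) (H(l, J) = (J - 3)*J = (-3 + J)*J = J*(-3 + J))
H(-12, 8) - 61*17 = 8*(-3 + 8) - 61*17 = 8*5 - 1037 = 40 - 1037 = -997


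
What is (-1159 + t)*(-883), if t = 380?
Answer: 687857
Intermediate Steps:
(-1159 + t)*(-883) = (-1159 + 380)*(-883) = -779*(-883) = 687857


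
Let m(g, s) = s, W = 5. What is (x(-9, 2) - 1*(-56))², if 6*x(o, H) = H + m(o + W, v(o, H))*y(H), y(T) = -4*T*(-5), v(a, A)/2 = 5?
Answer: 15129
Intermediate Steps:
v(a, A) = 10 (v(a, A) = 2*5 = 10)
y(T) = 20*T
x(o, H) = 67*H/2 (x(o, H) = (H + 10*(20*H))/6 = (H + 200*H)/6 = (201*H)/6 = 67*H/2)
(x(-9, 2) - 1*(-56))² = ((67/2)*2 - 1*(-56))² = (67 + 56)² = 123² = 15129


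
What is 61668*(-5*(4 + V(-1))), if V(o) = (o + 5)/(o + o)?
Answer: -616680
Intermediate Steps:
V(o) = (5 + o)/(2*o) (V(o) = (5 + o)/((2*o)) = (5 + o)*(1/(2*o)) = (5 + o)/(2*o))
61668*(-5*(4 + V(-1))) = 61668*(-5*(4 + (½)*(5 - 1)/(-1))) = 61668*(-5*(4 + (½)*(-1)*4)) = 61668*(-5*(4 - 2)) = 61668*(-5*2) = 61668*(-10) = -616680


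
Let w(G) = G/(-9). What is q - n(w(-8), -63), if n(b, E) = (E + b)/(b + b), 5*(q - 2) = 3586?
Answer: 60331/80 ≈ 754.14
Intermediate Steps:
q = 3596/5 (q = 2 + (⅕)*3586 = 2 + 3586/5 = 3596/5 ≈ 719.20)
w(G) = -G/9 (w(G) = G*(-⅑) = -G/9)
n(b, E) = (E + b)/(2*b) (n(b, E) = (E + b)/((2*b)) = (E + b)*(1/(2*b)) = (E + b)/(2*b))
q - n(w(-8), -63) = 3596/5 - (-63 - ⅑*(-8))/(2*((-⅑*(-8)))) = 3596/5 - (-63 + 8/9)/(2*8/9) = 3596/5 - 9*(-559)/(2*8*9) = 3596/5 - 1*(-559/16) = 3596/5 + 559/16 = 60331/80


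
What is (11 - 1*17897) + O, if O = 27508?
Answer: 9622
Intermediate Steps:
(11 - 1*17897) + O = (11 - 1*17897) + 27508 = (11 - 17897) + 27508 = -17886 + 27508 = 9622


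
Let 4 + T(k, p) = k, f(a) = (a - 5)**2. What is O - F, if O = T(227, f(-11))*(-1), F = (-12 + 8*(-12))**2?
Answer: -11887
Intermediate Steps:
f(a) = (-5 + a)**2
T(k, p) = -4 + k
F = 11664 (F = (-12 - 96)**2 = (-108)**2 = 11664)
O = -223 (O = (-4 + 227)*(-1) = 223*(-1) = -223)
O - F = -223 - 1*11664 = -223 - 11664 = -11887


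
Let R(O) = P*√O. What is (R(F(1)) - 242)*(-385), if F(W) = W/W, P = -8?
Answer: 96250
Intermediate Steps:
F(W) = 1
R(O) = -8*√O
(R(F(1)) - 242)*(-385) = (-8*√1 - 242)*(-385) = (-8*1 - 242)*(-385) = (-8 - 242)*(-385) = -250*(-385) = 96250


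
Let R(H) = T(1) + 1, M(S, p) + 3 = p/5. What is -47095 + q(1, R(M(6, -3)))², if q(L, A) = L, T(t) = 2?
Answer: -47094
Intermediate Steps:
M(S, p) = -3 + p/5
R(H) = 3 (R(H) = 2 + 1 = 3)
-47095 + q(1, R(M(6, -3)))² = -47095 + 1² = -47095 + 1 = -47094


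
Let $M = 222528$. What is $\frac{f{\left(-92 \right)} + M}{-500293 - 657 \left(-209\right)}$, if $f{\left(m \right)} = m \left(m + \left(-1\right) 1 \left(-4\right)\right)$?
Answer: $- \frac{57656}{90745} \approx -0.63536$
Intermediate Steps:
$f{\left(m \right)} = m \left(4 + m\right)$ ($f{\left(m \right)} = m \left(m - -4\right) = m \left(m + 4\right) = m \left(4 + m\right)$)
$\frac{f{\left(-92 \right)} + M}{-500293 - 657 \left(-209\right)} = \frac{- 92 \left(4 - 92\right) + 222528}{-500293 - 657 \left(-209\right)} = \frac{\left(-92\right) \left(-88\right) + 222528}{-500293 - -137313} = \frac{8096 + 222528}{-500293 + 137313} = \frac{230624}{-362980} = 230624 \left(- \frac{1}{362980}\right) = - \frac{57656}{90745}$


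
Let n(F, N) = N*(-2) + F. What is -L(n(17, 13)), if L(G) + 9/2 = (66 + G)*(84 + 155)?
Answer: -27237/2 ≈ -13619.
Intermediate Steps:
n(F, N) = F - 2*N (n(F, N) = -2*N + F = F - 2*N)
L(G) = 31539/2 + 239*G (L(G) = -9/2 + (66 + G)*(84 + 155) = -9/2 + (66 + G)*239 = -9/2 + (15774 + 239*G) = 31539/2 + 239*G)
-L(n(17, 13)) = -(31539/2 + 239*(17 - 2*13)) = -(31539/2 + 239*(17 - 26)) = -(31539/2 + 239*(-9)) = -(31539/2 - 2151) = -1*27237/2 = -27237/2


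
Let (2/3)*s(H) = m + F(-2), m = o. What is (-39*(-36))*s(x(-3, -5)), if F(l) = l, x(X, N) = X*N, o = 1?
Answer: -2106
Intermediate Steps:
x(X, N) = N*X
m = 1
s(H) = -3/2 (s(H) = 3*(1 - 2)/2 = (3/2)*(-1) = -3/2)
(-39*(-36))*s(x(-3, -5)) = -39*(-36)*(-3/2) = 1404*(-3/2) = -2106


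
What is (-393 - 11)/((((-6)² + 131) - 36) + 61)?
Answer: -101/48 ≈ -2.1042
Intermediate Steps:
(-393 - 11)/((((-6)² + 131) - 36) + 61) = -404/(((36 + 131) - 36) + 61) = -404/((167 - 36) + 61) = -404/(131 + 61) = -404/192 = -404*1/192 = -101/48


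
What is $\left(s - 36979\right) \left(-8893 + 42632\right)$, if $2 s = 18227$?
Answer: $- \frac{1880308209}{2} \approx -9.4015 \cdot 10^{8}$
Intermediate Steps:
$s = \frac{18227}{2}$ ($s = \frac{1}{2} \cdot 18227 = \frac{18227}{2} \approx 9113.5$)
$\left(s - 36979\right) \left(-8893 + 42632\right) = \left(\frac{18227}{2} - 36979\right) \left(-8893 + 42632\right) = \left(- \frac{55731}{2}\right) 33739 = - \frac{1880308209}{2}$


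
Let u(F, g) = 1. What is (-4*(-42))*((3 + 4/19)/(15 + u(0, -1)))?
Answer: 1281/38 ≈ 33.711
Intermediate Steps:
(-4*(-42))*((3 + 4/19)/(15 + u(0, -1))) = (-4*(-42))*((3 + 4/19)/(15 + 1)) = 168*((3 + 4*(1/19))/16) = 168*((3 + 4/19)*(1/16)) = 168*((61/19)*(1/16)) = 168*(61/304) = 1281/38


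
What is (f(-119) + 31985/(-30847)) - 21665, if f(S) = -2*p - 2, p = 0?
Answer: -668393934/30847 ≈ -21668.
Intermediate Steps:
f(S) = -2 (f(S) = -2*0 - 2 = 0 - 2 = -2)
(f(-119) + 31985/(-30847)) - 21665 = (-2 + 31985/(-30847)) - 21665 = (-2 + 31985*(-1/30847)) - 21665 = (-2 - 31985/30847) - 21665 = -93679/30847 - 21665 = -668393934/30847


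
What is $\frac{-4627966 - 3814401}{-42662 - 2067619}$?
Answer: $\frac{8442367}{2110281} \approx 4.0006$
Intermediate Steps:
$\frac{-4627966 - 3814401}{-42662 - 2067619} = - \frac{8442367}{-2110281} = \left(-8442367\right) \left(- \frac{1}{2110281}\right) = \frac{8442367}{2110281}$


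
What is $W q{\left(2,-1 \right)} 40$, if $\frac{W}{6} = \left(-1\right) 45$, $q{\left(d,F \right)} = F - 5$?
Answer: $64800$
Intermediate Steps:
$q{\left(d,F \right)} = -5 + F$ ($q{\left(d,F \right)} = F - 5 = -5 + F$)
$W = -270$ ($W = 6 \left(\left(-1\right) 45\right) = 6 \left(-45\right) = -270$)
$W q{\left(2,-1 \right)} 40 = - 270 \left(-5 - 1\right) 40 = \left(-270\right) \left(-6\right) 40 = 1620 \cdot 40 = 64800$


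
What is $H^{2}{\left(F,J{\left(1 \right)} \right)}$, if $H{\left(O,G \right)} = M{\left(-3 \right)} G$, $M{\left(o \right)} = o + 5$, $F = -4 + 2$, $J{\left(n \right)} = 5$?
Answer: $100$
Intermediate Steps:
$F = -2$
$M{\left(o \right)} = 5 + o$
$H{\left(O,G \right)} = 2 G$ ($H{\left(O,G \right)} = \left(5 - 3\right) G = 2 G$)
$H^{2}{\left(F,J{\left(1 \right)} \right)} = \left(2 \cdot 5\right)^{2} = 10^{2} = 100$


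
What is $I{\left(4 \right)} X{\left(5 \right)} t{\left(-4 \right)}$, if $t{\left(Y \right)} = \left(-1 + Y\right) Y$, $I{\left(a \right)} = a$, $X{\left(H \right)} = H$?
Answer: $400$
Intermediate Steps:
$t{\left(Y \right)} = Y \left(-1 + Y\right)$
$I{\left(4 \right)} X{\left(5 \right)} t{\left(-4 \right)} = 4 \cdot 5 \left(- 4 \left(-1 - 4\right)\right) = 20 \left(\left(-4\right) \left(-5\right)\right) = 20 \cdot 20 = 400$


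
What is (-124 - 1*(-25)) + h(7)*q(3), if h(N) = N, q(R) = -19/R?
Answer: -430/3 ≈ -143.33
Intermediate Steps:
(-124 - 1*(-25)) + h(7)*q(3) = (-124 - 1*(-25)) + 7*(-19/3) = (-124 + 25) + 7*(-19*1/3) = -99 + 7*(-19/3) = -99 - 133/3 = -430/3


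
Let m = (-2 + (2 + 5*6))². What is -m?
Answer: -900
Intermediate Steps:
m = 900 (m = (-2 + (2 + 30))² = (-2 + 32)² = 30² = 900)
-m = -1*900 = -900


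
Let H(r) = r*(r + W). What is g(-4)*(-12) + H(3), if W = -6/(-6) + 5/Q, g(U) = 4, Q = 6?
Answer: -67/2 ≈ -33.500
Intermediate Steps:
W = 11/6 (W = -6/(-6) + 5/6 = -6*(-1/6) + 5*(1/6) = 1 + 5/6 = 11/6 ≈ 1.8333)
H(r) = r*(11/6 + r) (H(r) = r*(r + 11/6) = r*(11/6 + r))
g(-4)*(-12) + H(3) = 4*(-12) + (1/6)*3*(11 + 6*3) = -48 + (1/6)*3*(11 + 18) = -48 + (1/6)*3*29 = -48 + 29/2 = -67/2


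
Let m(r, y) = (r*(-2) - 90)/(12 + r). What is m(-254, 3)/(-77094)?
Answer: 19/848034 ≈ 2.2405e-5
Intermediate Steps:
m(r, y) = (-90 - 2*r)/(12 + r) (m(r, y) = (-2*r - 90)/(12 + r) = (-90 - 2*r)/(12 + r))
m(-254, 3)/(-77094) = (2*(-45 - 1*(-254))/(12 - 254))/(-77094) = (2*(-45 + 254)/(-242))*(-1/77094) = (2*(-1/242)*209)*(-1/77094) = -19/11*(-1/77094) = 19/848034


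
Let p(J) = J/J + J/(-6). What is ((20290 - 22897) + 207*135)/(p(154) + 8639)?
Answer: 76014/25843 ≈ 2.9414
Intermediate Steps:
p(J) = 1 - J/6 (p(J) = 1 + J*(-1/6) = 1 - J/6)
((20290 - 22897) + 207*135)/(p(154) + 8639) = ((20290 - 22897) + 207*135)/((1 - 1/6*154) + 8639) = (-2607 + 27945)/((1 - 77/3) + 8639) = 25338/(-74/3 + 8639) = 25338/(25843/3) = 25338*(3/25843) = 76014/25843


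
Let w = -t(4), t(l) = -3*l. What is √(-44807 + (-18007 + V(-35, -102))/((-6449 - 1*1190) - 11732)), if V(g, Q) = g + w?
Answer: I*√1868092678573/6457 ≈ 211.67*I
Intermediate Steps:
w = 12 (w = -(-3)*4 = -1*(-12) = 12)
V(g, Q) = 12 + g (V(g, Q) = g + 12 = 12 + g)
√(-44807 + (-18007 + V(-35, -102))/((-6449 - 1*1190) - 11732)) = √(-44807 + (-18007 + (12 - 35))/((-6449 - 1*1190) - 11732)) = √(-44807 + (-18007 - 23)/((-6449 - 1190) - 11732)) = √(-44807 - 18030/(-7639 - 11732)) = √(-44807 - 18030/(-19371)) = √(-44807 - 18030*(-1/19371)) = √(-44807 + 6010/6457) = √(-289312789/6457) = I*√1868092678573/6457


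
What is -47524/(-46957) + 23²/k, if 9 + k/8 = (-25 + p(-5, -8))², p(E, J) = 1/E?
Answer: 6571391317/5879392056 ≈ 1.1177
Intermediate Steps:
k = 125208/25 (k = -72 + 8*(-25 + 1/(-5))² = -72 + 8*(-25 - ⅕)² = -72 + 8*(-126/5)² = -72 + 8*(15876/25) = -72 + 127008/25 = 125208/25 ≈ 5008.3)
-47524/(-46957) + 23²/k = -47524/(-46957) + 23²/(125208/25) = -47524*(-1/46957) + 529*(25/125208) = 47524/46957 + 13225/125208 = 6571391317/5879392056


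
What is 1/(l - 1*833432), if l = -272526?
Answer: -1/1105958 ≈ -9.0419e-7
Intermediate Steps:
1/(l - 1*833432) = 1/(-272526 - 1*833432) = 1/(-272526 - 833432) = 1/(-1105958) = -1/1105958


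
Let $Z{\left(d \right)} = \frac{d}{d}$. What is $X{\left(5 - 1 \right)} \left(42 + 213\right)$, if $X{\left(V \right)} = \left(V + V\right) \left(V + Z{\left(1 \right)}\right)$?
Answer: $10200$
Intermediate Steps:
$Z{\left(d \right)} = 1$
$X{\left(V \right)} = 2 V \left(1 + V\right)$ ($X{\left(V \right)} = \left(V + V\right) \left(V + 1\right) = 2 V \left(1 + V\right)$)
$X{\left(5 - 1 \right)} \left(42 + 213\right) = 2 \left(5 - 1\right) \left(1 + \left(5 - 1\right)\right) \left(42 + 213\right) = 2 \cdot 4 \left(1 + 4\right) 255 = 2 \cdot 4 \cdot 5 \cdot 255 = 40 \cdot 255 = 10200$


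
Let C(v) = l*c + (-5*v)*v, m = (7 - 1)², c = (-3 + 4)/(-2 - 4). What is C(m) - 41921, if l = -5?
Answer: -290401/6 ≈ -48400.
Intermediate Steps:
c = -⅙ (c = 1/(-6) = 1*(-⅙) = -⅙ ≈ -0.16667)
m = 36 (m = 6² = 36)
C(v) = ⅚ - 5*v² (C(v) = -5*(-⅙) + (-5*v)*v = ⅚ - 5*v²)
C(m) - 41921 = (⅚ - 5*36²) - 41921 = (⅚ - 5*1296) - 41921 = (⅚ - 6480) - 41921 = -38875/6 - 41921 = -290401/6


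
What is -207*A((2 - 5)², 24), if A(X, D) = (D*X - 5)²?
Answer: -9215847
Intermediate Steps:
A(X, D) = (-5 + D*X)²
-207*A((2 - 5)², 24) = -207*(-5 + 24*(2 - 5)²)² = -207*(-5 + 24*(-3)²)² = -207*(-5 + 24*9)² = -207*(-5 + 216)² = -207*211² = -207*44521 = -9215847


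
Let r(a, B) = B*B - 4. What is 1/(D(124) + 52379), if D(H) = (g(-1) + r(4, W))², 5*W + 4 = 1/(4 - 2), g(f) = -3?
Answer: 10000/524213801 ≈ 1.9076e-5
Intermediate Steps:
W = -7/10 (W = -⅘ + 1/(5*(4 - 2)) = -⅘ + (⅕)/2 = -⅘ + (⅕)*(½) = -⅘ + ⅒ = -7/10 ≈ -0.70000)
r(a, B) = -4 + B² (r(a, B) = B² - 4 = -4 + B²)
D(H) = 423801/10000 (D(H) = (-3 + (-4 + (-7/10)²))² = (-3 + (-4 + 49/100))² = (-3 - 351/100)² = (-651/100)² = 423801/10000)
1/(D(124) + 52379) = 1/(423801/10000 + 52379) = 1/(524213801/10000) = 10000/524213801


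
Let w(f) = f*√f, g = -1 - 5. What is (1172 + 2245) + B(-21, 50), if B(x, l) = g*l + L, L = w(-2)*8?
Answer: 3117 - 16*I*√2 ≈ 3117.0 - 22.627*I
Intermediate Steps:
g = -6
w(f) = f^(3/2)
L = -16*I*√2 (L = (-2)^(3/2)*8 = -2*I*√2*8 = -16*I*√2 ≈ -22.627*I)
B(x, l) = -6*l - 16*I*√2
(1172 + 2245) + B(-21, 50) = (1172 + 2245) + (-6*50 - 16*I*√2) = 3417 + (-300 - 16*I*√2) = 3117 - 16*I*√2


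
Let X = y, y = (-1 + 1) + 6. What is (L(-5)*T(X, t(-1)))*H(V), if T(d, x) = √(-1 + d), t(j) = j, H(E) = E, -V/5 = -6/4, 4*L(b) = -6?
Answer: -45*√5/4 ≈ -25.156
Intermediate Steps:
L(b) = -3/2 (L(b) = (¼)*(-6) = -3/2)
V = 15/2 (V = -(-30)/4 = -5*(-3/2) = 15/2 ≈ 7.5000)
y = 6 (y = 0 + 6 = 6)
X = 6
(L(-5)*T(X, t(-1)))*H(V) = -3*√(-1 + 6)/2*(15/2) = -3*√5/2*(15/2) = -45*√5/4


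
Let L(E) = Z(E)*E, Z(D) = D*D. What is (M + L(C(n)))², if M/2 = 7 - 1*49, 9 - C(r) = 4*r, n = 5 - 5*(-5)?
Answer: 1870644321225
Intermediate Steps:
Z(D) = D²
n = 30 (n = 5 + 25 = 30)
C(r) = 9 - 4*r
L(E) = E³ (L(E) = E²*E = E³)
M = -84 (M = 2*(7 - 1*49) = 2*(7 - 49) = 2*(-42) = -84)
(M + L(C(n)))² = (-84 + (9 - 4*30)³)² = (-84 + (9 - 120)³)² = (-84 + (-111)³)² = (-84 - 1367631)² = (-1367715)² = 1870644321225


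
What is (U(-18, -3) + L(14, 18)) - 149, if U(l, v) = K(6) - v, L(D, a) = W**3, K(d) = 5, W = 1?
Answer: -140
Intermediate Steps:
L(D, a) = 1 (L(D, a) = 1**3 = 1)
U(l, v) = 5 - v
(U(-18, -3) + L(14, 18)) - 149 = ((5 - 1*(-3)) + 1) - 149 = ((5 + 3) + 1) - 149 = (8 + 1) - 149 = 9 - 149 = -140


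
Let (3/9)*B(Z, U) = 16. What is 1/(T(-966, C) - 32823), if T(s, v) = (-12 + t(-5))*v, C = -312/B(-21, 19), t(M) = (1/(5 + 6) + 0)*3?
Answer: -22/720429 ≈ -3.0537e-5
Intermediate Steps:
B(Z, U) = 48 (B(Z, U) = 3*16 = 48)
t(M) = 3/11 (t(M) = (1/11 + 0)*3 = (1/11)*3 = 3/11)
C = -13/2 (C = -312/48 = -312*1/48 = -13/2 ≈ -6.5000)
T(s, v) = -129*v/11 (T(s, v) = (-12 + 3/11)*v = -129*v/11)
1/(T(-966, C) - 32823) = 1/(-129/11*(-13/2) - 32823) = 1/(1677/22 - 32823) = 1/(-720429/22) = -22/720429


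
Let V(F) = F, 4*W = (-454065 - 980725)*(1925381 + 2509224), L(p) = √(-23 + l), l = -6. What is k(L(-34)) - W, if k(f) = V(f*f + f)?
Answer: 3181363453917/2 + I*√29 ≈ 1.5907e+12 + 5.3852*I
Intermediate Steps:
L(p) = I*√29 (L(p) = √(-23 - 6) = √(-29) = I*√29)
W = -3181363453975/2 (W = ((-454065 - 980725)*(1925381 + 2509224))/4 = (-1434790*4434605)/4 = (¼)*(-6362726907950) = -3181363453975/2 ≈ -1.5907e+12)
k(f) = f + f² (k(f) = f*f + f = f² + f = f + f²)
k(L(-34)) - W = (I*√29)*(1 + I*√29) - 1*(-3181363453975/2) = I*√29*(1 + I*√29) + 3181363453975/2 = 3181363453975/2 + I*√29*(1 + I*√29)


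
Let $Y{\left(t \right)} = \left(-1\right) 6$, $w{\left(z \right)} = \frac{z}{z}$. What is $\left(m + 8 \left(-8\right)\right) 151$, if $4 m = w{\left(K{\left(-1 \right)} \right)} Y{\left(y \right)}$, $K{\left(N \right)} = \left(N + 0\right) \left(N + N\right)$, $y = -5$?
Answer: $- \frac{19781}{2} \approx -9890.5$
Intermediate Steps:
$K{\left(N \right)} = 2 N^{2}$ ($K{\left(N \right)} = N 2 N = 2 N^{2}$)
$w{\left(z \right)} = 1$
$Y{\left(t \right)} = -6$
$m = - \frac{3}{2}$ ($m = \frac{1 \left(-6\right)}{4} = \frac{1}{4} \left(-6\right) = - \frac{3}{2} \approx -1.5$)
$\left(m + 8 \left(-8\right)\right) 151 = \left(- \frac{3}{2} + 8 \left(-8\right)\right) 151 = \left(- \frac{3}{2} - 64\right) 151 = \left(- \frac{131}{2}\right) 151 = - \frac{19781}{2}$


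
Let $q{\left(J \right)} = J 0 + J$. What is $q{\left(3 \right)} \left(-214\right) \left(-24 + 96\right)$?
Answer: $-46224$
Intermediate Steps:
$q{\left(J \right)} = J$ ($q{\left(J \right)} = 0 + J = J$)
$q{\left(3 \right)} \left(-214\right) \left(-24 + 96\right) = 3 \left(-214\right) \left(-24 + 96\right) = \left(-642\right) 72 = -46224$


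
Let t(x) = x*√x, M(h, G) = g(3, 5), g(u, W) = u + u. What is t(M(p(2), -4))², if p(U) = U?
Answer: 216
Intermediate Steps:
g(u, W) = 2*u
M(h, G) = 6 (M(h, G) = 2*3 = 6)
t(x) = x^(3/2)
t(M(p(2), -4))² = (6^(3/2))² = (6*√6)² = 216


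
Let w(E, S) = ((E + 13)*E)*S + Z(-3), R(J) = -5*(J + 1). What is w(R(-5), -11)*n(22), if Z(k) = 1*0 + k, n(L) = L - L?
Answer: 0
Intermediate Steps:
n(L) = 0
R(J) = -5 - 5*J (R(J) = -5*(1 + J) = -5 - 5*J)
Z(k) = k (Z(k) = 0 + k = k)
w(E, S) = -3 + E*S*(13 + E) (w(E, S) = ((E + 13)*E)*S - 3 = ((13 + E)*E)*S - 3 = (E*(13 + E))*S - 3 = E*S*(13 + E) - 3 = -3 + E*S*(13 + E))
w(R(-5), -11)*n(22) = (-3 - 11*(-5 - 5*(-5))**2 + 13*(-5 - 5*(-5))*(-11))*0 = (-3 - 11*(-5 + 25)**2 + 13*(-5 + 25)*(-11))*0 = (-3 - 11*20**2 + 13*20*(-11))*0 = (-3 - 11*400 - 2860)*0 = (-3 - 4400 - 2860)*0 = -7263*0 = 0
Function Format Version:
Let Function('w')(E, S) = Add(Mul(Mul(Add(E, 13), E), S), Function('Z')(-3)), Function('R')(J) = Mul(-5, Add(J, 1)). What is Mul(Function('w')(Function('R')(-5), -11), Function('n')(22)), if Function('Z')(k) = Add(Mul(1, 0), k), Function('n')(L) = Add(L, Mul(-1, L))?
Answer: 0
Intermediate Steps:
Function('n')(L) = 0
Function('R')(J) = Add(-5, Mul(-5, J)) (Function('R')(J) = Mul(-5, Add(1, J)) = Add(-5, Mul(-5, J)))
Function('Z')(k) = k (Function('Z')(k) = Add(0, k) = k)
Function('w')(E, S) = Add(-3, Mul(E, S, Add(13, E))) (Function('w')(E, S) = Add(Mul(Mul(Add(E, 13), E), S), -3) = Add(Mul(Mul(Add(13, E), E), S), -3) = Add(Mul(Mul(E, Add(13, E)), S), -3) = Add(Mul(E, S, Add(13, E)), -3) = Add(-3, Mul(E, S, Add(13, E))))
Mul(Function('w')(Function('R')(-5), -11), Function('n')(22)) = Mul(Add(-3, Mul(-11, Pow(Add(-5, Mul(-5, -5)), 2)), Mul(13, Add(-5, Mul(-5, -5)), -11)), 0) = Mul(Add(-3, Mul(-11, Pow(Add(-5, 25), 2)), Mul(13, Add(-5, 25), -11)), 0) = Mul(Add(-3, Mul(-11, Pow(20, 2)), Mul(13, 20, -11)), 0) = Mul(Add(-3, Mul(-11, 400), -2860), 0) = Mul(Add(-3, -4400, -2860), 0) = Mul(-7263, 0) = 0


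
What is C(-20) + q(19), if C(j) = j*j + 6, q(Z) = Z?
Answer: 425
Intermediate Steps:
C(j) = 6 + j² (C(j) = j² + 6 = 6 + j²)
C(-20) + q(19) = (6 + (-20)²) + 19 = (6 + 400) + 19 = 406 + 19 = 425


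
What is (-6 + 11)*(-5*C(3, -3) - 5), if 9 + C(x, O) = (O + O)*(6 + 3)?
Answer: 1550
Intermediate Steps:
C(x, O) = -9 + 18*O (C(x, O) = -9 + (O + O)*(6 + 3) = -9 + (2*O)*9 = -9 + 18*O)
(-6 + 11)*(-5*C(3, -3) - 5) = (-6 + 11)*(-5*(-9 + 18*(-3)) - 5) = 5*(-5*(-9 - 54) - 5) = 5*(-5*(-63) - 5) = 5*(315 - 5) = 5*310 = 1550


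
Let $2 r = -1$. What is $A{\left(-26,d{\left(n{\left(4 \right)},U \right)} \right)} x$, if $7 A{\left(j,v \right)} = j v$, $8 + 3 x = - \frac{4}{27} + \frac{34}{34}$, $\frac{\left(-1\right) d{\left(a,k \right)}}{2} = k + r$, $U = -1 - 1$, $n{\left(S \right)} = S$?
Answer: $\frac{25090}{567} \approx 44.25$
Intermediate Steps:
$r = - \frac{1}{2}$ ($r = \frac{1}{2} \left(-1\right) = - \frac{1}{2} \approx -0.5$)
$U = -2$
$d{\left(a,k \right)} = 1 - 2 k$ ($d{\left(a,k \right)} = - 2 \left(k - \frac{1}{2}\right) = - 2 \left(- \frac{1}{2} + k\right) = 1 - 2 k$)
$x = - \frac{193}{81}$ ($x = - \frac{8}{3} + \frac{- \frac{4}{27} + \frac{34}{34}}{3} = - \frac{8}{3} + \frac{\left(-4\right) \frac{1}{27} + 34 \cdot \frac{1}{34}}{3} = - \frac{8}{3} + \frac{- \frac{4}{27} + 1}{3} = - \frac{8}{3} + \frac{1}{3} \cdot \frac{23}{27} = - \frac{8}{3} + \frac{23}{81} = - \frac{193}{81} \approx -2.3827$)
$A{\left(j,v \right)} = \frac{j v}{7}$
$A{\left(-26,d{\left(n{\left(4 \right)},U \right)} \right)} x = \frac{1}{7} \left(-26\right) \left(1 - -4\right) \left(- \frac{193}{81}\right) = \frac{1}{7} \left(-26\right) \left(1 + 4\right) \left(- \frac{193}{81}\right) = \frac{1}{7} \left(-26\right) 5 \left(- \frac{193}{81}\right) = \left(- \frac{130}{7}\right) \left(- \frac{193}{81}\right) = \frac{25090}{567}$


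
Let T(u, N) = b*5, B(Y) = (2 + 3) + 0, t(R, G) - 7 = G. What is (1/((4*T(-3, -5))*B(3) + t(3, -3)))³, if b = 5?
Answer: 1/128024064 ≈ 7.8110e-9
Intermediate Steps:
t(R, G) = 7 + G
B(Y) = 5 (B(Y) = 5 + 0 = 5)
T(u, N) = 25 (T(u, N) = 5*5 = 25)
(1/((4*T(-3, -5))*B(3) + t(3, -3)))³ = (1/((4*25)*5 + (7 - 3)))³ = (1/(100*5 + 4))³ = (1/(500 + 4))³ = (1/504)³ = 1/128024064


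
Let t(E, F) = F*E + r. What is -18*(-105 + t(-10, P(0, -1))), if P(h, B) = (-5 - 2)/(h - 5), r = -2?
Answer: 2178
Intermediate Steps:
P(h, B) = -7/(-5 + h)
t(E, F) = -2 + E*F (t(E, F) = F*E - 2 = E*F - 2 = -2 + E*F)
-18*(-105 + t(-10, P(0, -1))) = -18*(-105 + (-2 - (-70)/(-5 + 0))) = -18*(-105 + (-2 - (-70)/(-5))) = -18*(-105 + (-2 - (-70)*(-1)/5)) = -18*(-105 + (-2 - 10*7/5)) = -18*(-105 + (-2 - 14)) = -18*(-105 - 16) = -18*(-121) = 2178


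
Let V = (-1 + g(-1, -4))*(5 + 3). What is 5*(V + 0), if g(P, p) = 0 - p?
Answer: 120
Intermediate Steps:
g(P, p) = -p
V = 24 (V = (-1 - 1*(-4))*(5 + 3) = (-1 + 4)*8 = 3*8 = 24)
5*(V + 0) = 5*(24 + 0) = 5*24 = 120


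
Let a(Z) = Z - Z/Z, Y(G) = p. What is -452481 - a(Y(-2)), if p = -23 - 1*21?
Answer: -452436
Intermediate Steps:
p = -44 (p = -23 - 21 = -44)
Y(G) = -44
a(Z) = -1 + Z (a(Z) = Z - 1*1 = Z - 1 = -1 + Z)
-452481 - a(Y(-2)) = -452481 - (-1 - 44) = -452481 - 1*(-45) = -452481 + 45 = -452436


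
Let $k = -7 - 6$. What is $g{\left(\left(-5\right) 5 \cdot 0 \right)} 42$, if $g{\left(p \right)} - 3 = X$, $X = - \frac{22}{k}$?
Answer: $\frac{2562}{13} \approx 197.08$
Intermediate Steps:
$k = -13$
$X = \frac{22}{13}$ ($X = - \frac{22}{-13} = \left(-22\right) \left(- \frac{1}{13}\right) = \frac{22}{13} \approx 1.6923$)
$g{\left(p \right)} = \frac{61}{13}$ ($g{\left(p \right)} = 3 + \frac{22}{13} = \frac{61}{13}$)
$g{\left(\left(-5\right) 5 \cdot 0 \right)} 42 = \frac{61}{13} \cdot 42 = \frac{2562}{13}$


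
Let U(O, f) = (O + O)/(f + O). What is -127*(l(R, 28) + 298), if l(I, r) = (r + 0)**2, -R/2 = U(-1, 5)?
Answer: -137414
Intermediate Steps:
U(O, f) = 2*O/(O + f) (U(O, f) = (2*O)/(O + f) = 2*O/(O + f))
R = 1 (R = -4*(-1)/(-1 + 5) = -4*(-1)/4 = -2*(-1/2) = 1)
l(I, r) = r**2
-127*(l(R, 28) + 298) = -127*(28**2 + 298) = -127*(784 + 298) = -127*1082 = -137414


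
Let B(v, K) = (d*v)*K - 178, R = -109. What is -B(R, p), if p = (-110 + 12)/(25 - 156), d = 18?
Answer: 215594/131 ≈ 1645.8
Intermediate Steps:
p = 98/131 (p = -98/(-131) = -98*(-1/131) = 98/131 ≈ 0.74809)
B(v, K) = -178 + 18*K*v (B(v, K) = (18*v)*K - 178 = 18*K*v - 178 = -178 + 18*K*v)
-B(R, p) = -(-178 + 18*(98/131)*(-109)) = -(-178 - 192276/131) = -1*(-215594/131) = 215594/131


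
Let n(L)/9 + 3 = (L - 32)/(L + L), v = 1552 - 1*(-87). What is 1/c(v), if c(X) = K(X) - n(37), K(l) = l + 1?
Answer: 74/123313 ≈ 0.00060010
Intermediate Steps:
v = 1639 (v = 1552 + 87 = 1639)
K(l) = 1 + l
n(L) = -27 + 9*(-32 + L)/(2*L) (n(L) = -27 + 9*((L - 32)/(L + L)) = -27 + 9*((-32 + L)/((2*L))) = -27 + 9*((-32 + L)*(1/(2*L))) = -27 + 9*((-32 + L)/(2*L)) = -27 + 9*(-32 + L)/(2*L))
c(X) = 2027/74 + X (c(X) = (1 + X) - (-45/2 - 144/37) = (1 + X) - 1*(-1953/74) = (1 + X) + 1953/74 = 2027/74 + X)
1/c(v) = 1/(2027/74 + 1639) = 1/(123313/74) = 74/123313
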